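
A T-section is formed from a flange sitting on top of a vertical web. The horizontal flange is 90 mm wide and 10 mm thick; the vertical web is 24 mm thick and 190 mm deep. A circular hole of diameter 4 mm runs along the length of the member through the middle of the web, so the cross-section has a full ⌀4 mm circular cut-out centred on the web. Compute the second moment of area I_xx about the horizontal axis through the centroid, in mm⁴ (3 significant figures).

I_xx ≈ 2.12 × 10⁷ mm⁴

Treat the section as a set of non-overlapping primitives; coordinates are from the bounding-box lower-left.
Flange: 90 × 10, A = 900 mm², y = 195 mm, Ī = 7 500 mm⁴.
Web: 24 × 190, A = 4 560 mm², y = 95 mm, Ī = 13 718 000 mm⁴.
Hole (subtracted): ⌀4, A = 12.566 mm², y = 95 mm, Ī = 12.566 mm⁴.
Centroid: ȳ = ΣA·y / ΣA = 111.52 mm.
Transfer each piece to the horizontal axis through the centroid using Ī + A·d² with d = y − 111.52:
  flange: d = 83.478 mm → contributes +6 279 288 mm⁴
  web: d = -16.522 mm → contributes +14 962 704 mm⁴
  hole: d = -16.522 mm → contributes −3442.7 mm⁴
Total I = 21 238 549 mm⁴.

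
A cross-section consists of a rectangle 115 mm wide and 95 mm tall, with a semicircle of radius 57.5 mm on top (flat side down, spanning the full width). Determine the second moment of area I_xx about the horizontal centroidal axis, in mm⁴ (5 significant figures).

Break the section into simple shapes (no overlaps), measuring from the bottom-left corner of the bounding box.
Rectangular body: 115 × 95, A = 10 925 mm², y = 47.5 mm, Ī = 8 216 510 mm⁴.
Semicircular cap: semicircle r = 57.5, A = 5193.445 mm², y = 119.4038 mm, Ī = 1 199 785 mm⁴.
Centroid: ȳ = ΣA·y / ΣA = 70.66776 mm.
Transfer each piece to the horizontal centroidal axis using Ī + A·d² with d = y − 70.66776:
  rectangular body: d = -23.16776 mm → contributes +14 080 450 mm⁴
  semicircular cap: d = 48.736 mm → contributes +13 535 245 mm⁴
Total I = 27 615 694 mm⁴.

I_xx ≈ 2.7616 × 10⁷ mm⁴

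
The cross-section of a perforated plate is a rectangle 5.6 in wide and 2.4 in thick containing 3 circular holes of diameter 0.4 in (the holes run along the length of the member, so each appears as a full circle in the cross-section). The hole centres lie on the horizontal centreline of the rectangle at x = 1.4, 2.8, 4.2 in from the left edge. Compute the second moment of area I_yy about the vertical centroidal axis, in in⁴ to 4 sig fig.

I_yy ≈ 34.63 in⁴

Treat the section as a set of non-overlapping primitives; coordinates are from the bounding-box lower-left.
Plate: 5.6 × 2.4, A = 13.44 in², x = 2.8 in, Ī = 35.1232 in⁴.
Hole 1 (subtracted): ⌀0.4, A = 0.125664 in², x = 1.4 in, Ī = 0.00125664 in⁴.
Hole 2 (subtracted): ⌀0.4, A = 0.125664 in², x = 2.8 in, Ī = 0.00125664 in⁴.
Hole 3 (subtracted): ⌀0.4, A = 0.125664 in², x = 4.2 in, Ī = 0.00125664 in⁴.
By symmetry the centroid is at mid-width, x̄ = 2.8 in.
Transfer each piece to the vertical centroidal axis using Ī + A·d² with d = x − 2.8:
  plate: d = 0 in → contributes +35.1232 in⁴
  hole 1: d = -1.4 in → contributes −0.247558 in⁴
  hole 2: d = 0 in → contributes −0.00125664 in⁴
  hole 3: d = 1.4 in → contributes −0.247558 in⁴
Total I = 34.6268 in⁴.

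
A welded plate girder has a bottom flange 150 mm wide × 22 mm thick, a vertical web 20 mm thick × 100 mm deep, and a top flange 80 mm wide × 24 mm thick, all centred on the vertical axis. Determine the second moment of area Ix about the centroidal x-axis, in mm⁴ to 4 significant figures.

Ix ≈ 2.061 × 10⁷ mm⁴

Decompose the section into non-overlapping parts with the origin at the bottom-left of its bounding rectangle.
Bottom plate: 150 × 22, A = 3 300 mm², y = 11 mm, Ī = 133 100 mm⁴.
Web plate: 20 × 100, A = 2 000 mm², y = 72 mm, Ī = 1 666 667 mm⁴.
Top plate: 80 × 24, A = 1 920 mm², y = 134 mm, Ī = 92 160 mm⁴.
Centroid: ȳ = ΣA·y / ΣA = 60.6066 mm.
Transfer each piece to the centroidal x-axis using Ī + A·d² with d = y − 60.6066:
  bottom plate: d = -49.6066 mm → contributes +8 253 805 mm⁴
  web plate: d = 11.3934 mm → contributes +1 926 284 mm⁴
  top plate: d = 73.3934 mm → contributes +10 434 401 mm⁴
Total I = 20 614 490 mm⁴.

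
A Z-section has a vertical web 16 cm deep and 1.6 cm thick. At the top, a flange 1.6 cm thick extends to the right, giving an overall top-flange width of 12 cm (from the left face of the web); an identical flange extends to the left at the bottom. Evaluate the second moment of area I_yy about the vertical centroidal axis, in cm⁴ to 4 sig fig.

Break the section into simple shapes (no overlaps), measuring from the bottom-left corner of the bounding box.
Web: 1.6 × 16, A = 25.6 cm², x = 11.2 cm, Ī = 5.46133 cm⁴.
Top flange (beyond web): 10.4 × 1.6, A = 16.64 cm², x = 17.2 cm, Ī = 149.982 cm⁴.
Bottom flange (beyond web): 10.4 × 1.6, A = 16.64 cm², x = 5.2 cm, Ī = 149.982 cm⁴.
Centroid: x̄ = ΣA·x / ΣA = 11.2 cm.
Transfer each piece to the vertical centroidal axis using Ī + A·d² with d = x − 11.2:
  web: d = 0 cm → contributes +5.46133 cm⁴
  top flange (beyond web): d = 6 cm → contributes +749.022 cm⁴
  bottom flange (beyond web): d = -6 cm → contributes +749.022 cm⁴
Total I = 1503.51 cm⁴.

I_yy ≈ 1504 cm⁴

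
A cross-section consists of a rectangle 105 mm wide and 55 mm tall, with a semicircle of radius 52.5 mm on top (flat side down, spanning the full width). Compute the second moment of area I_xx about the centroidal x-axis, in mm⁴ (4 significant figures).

I_xx ≈ 8.422 × 10⁶ mm⁴

Split into non-overlapping primitives; take the origin at the lower-left of the bounding box.
Rectangular body: 105 × 55, A = 5 775 mm², y = 27.5 mm, Ī = 1 455 781 mm⁴.
Semicircular cap: semicircle r = 52.5, A = 4329.51 mm², y = 77.2817 mm, Ī = 833 814 mm⁴.
Centroid: ȳ = ΣA·y / ΣA = 48.8301 mm.
Transfer each piece to the centroidal x-axis using Ī + A·d² with d = y − 48.8301:
  rectangular body: d = -21.3301 mm → contributes +4 083 253 mm⁴
  semicircular cap: d = 28.4516 mm → contributes +4 338 519 mm⁴
Total I = 8 421 772 mm⁴.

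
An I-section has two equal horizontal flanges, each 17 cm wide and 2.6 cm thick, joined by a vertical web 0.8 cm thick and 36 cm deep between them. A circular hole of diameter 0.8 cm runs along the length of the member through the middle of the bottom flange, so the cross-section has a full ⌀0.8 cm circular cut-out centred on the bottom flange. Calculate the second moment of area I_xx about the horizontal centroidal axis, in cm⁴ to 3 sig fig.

Treat the section as a set of non-overlapping primitives; coordinates are from the bounding-box lower-left.
Bottom flange: 17 × 2.6, A = 44.2 cm², y = 1.3 cm, Ī = 24.899 cm⁴.
Web: 0.8 × 36, A = 28.8 cm², y = 20.6 cm, Ī = 3110.4 cm⁴.
Top flange: 17 × 2.6, A = 44.2 cm², y = 39.9 cm, Ī = 24.899 cm⁴.
Hole (subtracted): ⌀0.8, A = 0.50265 cm², y = 1.3 cm, Ī = 0.020106 cm⁴.
Centroid: ȳ = ΣA·y / ΣA = 20.683 cm.
Transfer each piece to the horizontal centroidal axis using Ī + A·d² with d = y − 20.683:
  bottom flange: d = -19.383 cm → contributes +16 631 cm⁴
  web: d = -0.083132 cm → contributes +3110.6 cm⁴
  top flange: d = 19.217 cm → contributes +16 347 cm⁴
  hole: d = -19.383 cm → contributes −188.87 cm⁴
Total I = 35 900 cm⁴.

I_xx ≈ 3.59 × 10⁴ cm⁴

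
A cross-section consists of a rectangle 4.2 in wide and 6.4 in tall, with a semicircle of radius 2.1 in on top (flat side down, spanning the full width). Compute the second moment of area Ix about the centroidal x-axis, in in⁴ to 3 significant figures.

Ix ≈ 186 in⁴

Split into non-overlapping primitives; take the origin at the lower-left of the bounding box.
Rectangular body: 4.2 × 6.4, A = 26.88 in², y = 3.2 in, Ī = 91.75 in⁴.
Semicircular cap: semicircle r = 2.1, A = 6.9272 in², y = 7.2913 in, Ī = 2.1346 in⁴.
Centroid: ȳ = ΣA·y / ΣA = 4.0383 in.
Transfer each piece to the centroidal x-axis using Ī + A·d² with d = y − 4.0383:
  rectangular body: d = -0.83831 in → contributes +110.64 in⁴
  semicircular cap: d = 3.253 in → contributes +75.436 in⁴
Total I = 186.08 in⁴.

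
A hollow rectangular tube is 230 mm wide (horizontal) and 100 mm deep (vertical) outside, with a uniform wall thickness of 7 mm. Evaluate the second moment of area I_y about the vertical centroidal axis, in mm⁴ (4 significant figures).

Split into non-overlapping primitives; take the origin at the lower-left of the bounding box.
Outer rectangle: 230 × 100, A = 23 000 mm², x = 115 mm, Ī = 101 391 667 mm⁴.
Inner void (subtracted): 216 × 86, A = 18 576 mm², x = 115 mm, Ī = 72 223 488 mm⁴.
By symmetry the centroid is at mid-width, x̄ = 115 mm.
All pieces are centred on the vertical centroidal axis, so I = ΣĪ (holes subtracted) = 29 168 179 mm⁴.

I_y ≈ 2.917 × 10⁷ mm⁴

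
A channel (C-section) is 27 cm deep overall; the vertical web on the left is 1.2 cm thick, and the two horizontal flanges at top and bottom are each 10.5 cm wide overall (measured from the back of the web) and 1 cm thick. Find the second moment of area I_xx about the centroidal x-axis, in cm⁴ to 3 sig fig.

Split into non-overlapping primitives; take the origin at the lower-left of the bounding box.
Web: 1.2 × 27, A = 32.4 cm², y = 13.5 cm, Ī = 1968.3 cm⁴.
Top flange (beyond web): 9.3 × 1, A = 9.3 cm², y = 26.5 cm, Ī = 0.775 cm⁴.
Bottom flange (beyond web): 9.3 × 1, A = 9.3 cm², y = 0.5 cm, Ī = 0.775 cm⁴.
By symmetry the centroid is at mid-height, ȳ = 13.5 cm.
Transfer each piece to the centroidal x-axis using Ī + A·d² with d = y − 13.5:
  web: d = 0 cm → contributes +1968.3 cm⁴
  top flange (beyond web): d = 13 cm → contributes +1572.5 cm⁴
  bottom flange (beyond web): d = -13 cm → contributes +1572.5 cm⁴
Total I = 5113.3 cm⁴.

I_xx ≈ 5110 cm⁴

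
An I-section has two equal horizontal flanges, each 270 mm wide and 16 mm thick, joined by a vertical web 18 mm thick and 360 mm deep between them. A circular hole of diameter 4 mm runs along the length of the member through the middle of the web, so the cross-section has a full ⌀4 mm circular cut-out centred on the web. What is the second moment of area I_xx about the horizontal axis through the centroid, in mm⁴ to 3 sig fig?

Treat the section as a set of non-overlapping primitives; coordinates are from the bounding-box lower-left.
Bottom flange: 270 × 16, A = 4 320 mm², y = 8 mm, Ī = 92 160 mm⁴.
Web: 18 × 360, A = 6 480 mm², y = 196 mm, Ī = 69 984 000 mm⁴.
Top flange: 270 × 16, A = 4 320 mm², y = 384 mm, Ī = 92 160 mm⁴.
Hole (subtracted): ⌀4, A = 12.566 mm², y = 196 mm, Ī = 12.566 mm⁴.
By symmetry the centroid is at mid-height, ȳ = 196 mm.
Transfer each piece to the horizontal axis through the centroid using Ī + A·d² with d = y − 196:
  bottom flange: d = -188 mm → contributes +152 778 240 mm⁴
  web: d = 0 mm → contributes +69 984 000 mm⁴
  top flange: d = 188 mm → contributes +152 778 240 mm⁴
  hole: d = 0 mm → contributes −12.566 mm⁴
Total I = 375 540 467 mm⁴.

I_xx ≈ 3.76 × 10⁸ mm⁴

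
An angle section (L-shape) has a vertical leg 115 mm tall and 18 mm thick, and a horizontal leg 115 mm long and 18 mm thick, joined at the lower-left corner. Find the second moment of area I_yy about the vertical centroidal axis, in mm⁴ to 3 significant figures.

I_yy ≈ 4.56 × 10⁶ mm⁴

Split into non-overlapping primitives; take the origin at the lower-left of the bounding box.
Vertical leg: 18 × 115, A = 2 070 mm², x = 9 mm, Ī = 55 890 mm⁴.
Horizontal leg (remainder): 97 × 18, A = 1 746 mm², x = 66.5 mm, Ī = 1 369 010 mm⁴.
Centroid: x̄ = ΣA·x / ΣA = 35.309 mm.
Transfer each piece to the vertical centroidal axis using Ī + A·d² with d = x − 35.309:
  vertical leg: d = -26.309 mm → contributes +1 488 664 mm⁴
  horizontal leg (remainder): d = 31.191 mm → contributes +3 067 659 mm⁴
Total I = 4 556 324 mm⁴.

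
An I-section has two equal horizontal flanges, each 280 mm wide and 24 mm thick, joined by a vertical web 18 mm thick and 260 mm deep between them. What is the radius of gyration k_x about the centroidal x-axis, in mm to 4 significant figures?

Decompose the section into non-overlapping parts with the origin at the bottom-left of its bounding rectangle.
Bottom flange: 280 × 24, A = 6 720 mm², y = 12 mm, Ī = 322 560 mm⁴.
Web: 18 × 260, A = 4 680 mm², y = 154 mm, Ī = 26 364 000 mm⁴.
Top flange: 280 × 24, A = 6 720 mm², y = 296 mm, Ī = 322 560 mm⁴.
By symmetry the centroid is at mid-height, ȳ = 154 mm.
Transfer each piece to the centroidal x-axis using Ī + A·d² with d = y − 154:
  bottom flange: d = -142 mm → contributes +135 824 640 mm⁴
  web: d = 0 mm → contributes +26 364 000 mm⁴
  top flange: d = 142 mm → contributes +135 824 640 mm⁴
Total I = 298 013 280 mm⁴.
Radius of gyration: k = √(I/A) = √(298 013 280 / 18 120) = 128.244 mm.

k_x ≈ 128.2 mm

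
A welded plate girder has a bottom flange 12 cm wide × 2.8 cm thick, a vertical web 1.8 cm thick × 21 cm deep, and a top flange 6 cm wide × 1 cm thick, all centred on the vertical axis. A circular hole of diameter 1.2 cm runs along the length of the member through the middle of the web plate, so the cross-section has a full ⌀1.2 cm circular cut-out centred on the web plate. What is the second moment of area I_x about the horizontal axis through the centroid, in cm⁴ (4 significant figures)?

Decompose the section into non-overlapping parts with the origin at the bottom-left of its bounding rectangle.
Bottom plate: 12 × 2.8, A = 33.6 cm², y = 1.4 cm, Ī = 21.952 cm⁴.
Web plate: 1.8 × 21, A = 37.8 cm², y = 13.3 cm, Ī = 1389.15 cm⁴.
Top plate: 6 × 1, A = 6 cm², y = 24.3 cm, Ī = 0.5 cm⁴.
Hole (subtracted): ⌀1.2, A = 1.13097 cm², y = 13.3 cm, Ī = 0.101788 cm⁴.
Centroid: ȳ = ΣA·y / ΣA = 8.92286 cm.
Transfer each piece to the horizontal axis through the centroid using Ī + A·d² with d = y − 8.92286:
  bottom plate: d = -7.52286 cm → contributes +1923.49 cm⁴
  web plate: d = 4.37714 cm → contributes +2113.37 cm⁴
  top plate: d = 15.3771 cm → contributes +1419.24 cm⁴
  hole: d = 4.37714 cm → contributes −21.7705 cm⁴
Total I = 5434.33 cm⁴.

I_x ≈ 5434 cm⁴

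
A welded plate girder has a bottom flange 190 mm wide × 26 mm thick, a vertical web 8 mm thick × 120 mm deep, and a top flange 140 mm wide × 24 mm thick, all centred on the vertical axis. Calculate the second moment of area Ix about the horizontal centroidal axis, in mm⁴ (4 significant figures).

Ix ≈ 4.381 × 10⁷ mm⁴

Break the section into simple shapes (no overlaps), measuring from the bottom-left corner of the bounding box.
Bottom plate: 190 × 26, A = 4 940 mm², y = 13 mm, Ī = 278 287 mm⁴.
Web plate: 8 × 120, A = 960 mm², y = 86 mm, Ī = 1 152 000 mm⁴.
Top plate: 140 × 24, A = 3 360 mm², y = 158 mm, Ī = 161 280 mm⁴.
Centroid: ȳ = ΣA·y / ΣA = 73.1814 mm.
Transfer each piece to the horizontal centroidal axis using Ī + A·d² with d = y − 73.1814:
  bottom plate: d = -60.1814 mm → contributes +18 169 998 mm⁴
  web plate: d = 12.8186 mm → contributes +1 309 743 mm⁴
  top plate: d = 84.8186 mm → contributes +24 333 760 mm⁴
Total I = 43 813 502 mm⁴.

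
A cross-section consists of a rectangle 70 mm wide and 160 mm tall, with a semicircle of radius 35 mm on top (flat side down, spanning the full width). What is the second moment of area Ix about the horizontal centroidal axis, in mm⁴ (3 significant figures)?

Treat the section as a set of non-overlapping primitives; coordinates are from the bounding-box lower-left.
Rectangular body: 70 × 160, A = 11 200 mm², y = 80 mm, Ī = 23 893 333 mm⁴.
Semicircular cap: semicircle r = 35, A = 1924.2 mm², y = 174.85 mm, Ī = 164 704 mm⁴.
Centroid: ȳ = ΣA·y / ΣA = 93.907 mm.
Transfer each piece to the horizontal centroidal axis using Ī + A·d² with d = y − 93.907:
  rectangular body: d = -13.907 mm → contributes +26 059 531 mm⁴
  semicircular cap: d = 80.947 mm → contributes +12 773 110 mm⁴
Total I = 38 832 641 mm⁴.

Ix ≈ 3.88 × 10⁷ mm⁴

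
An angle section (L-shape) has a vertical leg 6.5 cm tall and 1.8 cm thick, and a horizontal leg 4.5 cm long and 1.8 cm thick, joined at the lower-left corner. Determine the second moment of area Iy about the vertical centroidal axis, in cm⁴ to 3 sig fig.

Treat the section as a set of non-overlapping primitives; coordinates are from the bounding-box lower-left.
Vertical leg: 1.8 × 6.5, A = 11.7 cm², x = 0.9 cm, Ī = 3.159 cm⁴.
Horizontal leg (remainder): 2.7 × 1.8, A = 4.86 cm², x = 3.15 cm, Ī = 2.9525 cm⁴.
Centroid: x̄ = ΣA·x / ΣA = 1.5603 cm.
Transfer each piece to the vertical centroidal axis using Ī + A·d² with d = x − 1.5603:
  vertical leg: d = -0.66033 cm → contributes +8.2606 cm⁴
  horizontal leg (remainder): d = 1.5897 cm → contributes +15.234 cm⁴
Total I = 23.495 cm⁴.

Iy ≈ 23.5 cm⁴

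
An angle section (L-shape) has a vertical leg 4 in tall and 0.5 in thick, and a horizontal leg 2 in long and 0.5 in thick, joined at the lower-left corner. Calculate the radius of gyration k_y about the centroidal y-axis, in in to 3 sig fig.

Decompose the section into non-overlapping parts with the origin at the bottom-left of its bounding rectangle.
Vertical leg: 0.5 × 4, A = 2 in², x = 0.25 in, Ī = 0.041667 in⁴.
Horizontal leg (remainder): 1.5 × 0.5, A = 0.75 in², x = 1.25 in, Ī = 0.14063 in⁴.
Centroid: x̄ = ΣA·x / ΣA = 0.52273 in.
Transfer each piece to the centroidal y-axis using Ī + A·d² with d = x − 0.52273:
  vertical leg: d = -0.27273 in → contributes +0.19043 in⁴
  horizontal leg (remainder): d = 0.72727 in → contributes +0.53732 in⁴
Total I = 0.72775 in⁴.
Radius of gyration: k = √(I/A) = √(0.72775 / 2.75) = 0.51443 in.

k_y ≈ 0.514 in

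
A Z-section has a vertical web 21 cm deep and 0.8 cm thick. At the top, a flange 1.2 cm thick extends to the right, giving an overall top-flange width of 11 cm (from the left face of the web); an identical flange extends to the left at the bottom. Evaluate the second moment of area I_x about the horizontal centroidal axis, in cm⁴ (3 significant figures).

Decompose the section into non-overlapping parts with the origin at the bottom-left of its bounding rectangle.
Web: 0.8 × 21, A = 16.8 cm², y = 10.5 cm, Ī = 617.4 cm⁴.
Top flange (beyond web): 10.2 × 1.2, A = 12.24 cm², y = 20.4 cm, Ī = 1.4688 cm⁴.
Bottom flange (beyond web): 10.2 × 1.2, A = 12.24 cm², y = 0.6 cm, Ī = 1.4688 cm⁴.
Centroid: ȳ = ΣA·y / ΣA = 10.5 cm.
Transfer each piece to the horizontal centroidal axis using Ī + A·d² with d = y − 10.5:
  web: d = 0 cm → contributes +617.4 cm⁴
  top flange (beyond web): d = 9.9 cm → contributes +1201.1 cm⁴
  bottom flange (beyond web): d = -9.9 cm → contributes +1201.1 cm⁴
Total I = 3019.6 cm⁴.

I_x ≈ 3020 cm⁴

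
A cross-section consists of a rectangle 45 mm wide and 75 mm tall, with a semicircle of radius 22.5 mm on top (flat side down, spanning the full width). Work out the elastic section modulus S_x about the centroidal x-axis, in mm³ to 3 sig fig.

S_x ≈ 5.95 × 10⁴ mm³

Treat the section as a set of non-overlapping primitives; coordinates are from the bounding-box lower-left.
Rectangular body: 45 × 75, A = 3 375 mm², y = 37.5 mm, Ī = 1 582 031 mm⁴.
Semicircular cap: semicircle r = 22.5, A = 795.22 mm², y = 84.549 mm, Ī = 28 130 mm⁴.
Centroid: ȳ = ΣA·y / ΣA = 46.472 mm.
Transfer each piece to the centroidal x-axis using Ī + A·d² with d = y − 46.472:
  rectangular body: d = -8.9718 mm → contributes +1 853 696 mm⁴
  semicircular cap: d = 38.077 mm → contributes +1 181 109 mm⁴
Total I = 3 034 805 mm⁴.
Extreme fibre distance c = 51.028 mm; S = I/c = 59 473 mm³.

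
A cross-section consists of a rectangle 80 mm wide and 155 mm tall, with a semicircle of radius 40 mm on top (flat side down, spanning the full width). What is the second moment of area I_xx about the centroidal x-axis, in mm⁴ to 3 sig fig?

I_xx ≈ 4.38 × 10⁷ mm⁴

Split into non-overlapping primitives; take the origin at the lower-left of the bounding box.
Rectangular body: 80 × 155, A = 12 400 mm², y = 77.5 mm, Ī = 24 825 833 mm⁴.
Semicircular cap: semicircle r = 40, A = 2513.3 mm², y = 171.98 mm, Ī = 280 978 mm⁴.
Centroid: ȳ = ΣA·y / ΣA = 93.422 mm.
Transfer each piece to the centroidal x-axis using Ī + A·d² with d = y − 93.422:
  rectangular body: d = -15.922 mm → contributes +27 969 259 mm⁴
  semicircular cap: d = 78.555 mm → contributes +15 790 023 mm⁴
Total I = 43 759 283 mm⁴.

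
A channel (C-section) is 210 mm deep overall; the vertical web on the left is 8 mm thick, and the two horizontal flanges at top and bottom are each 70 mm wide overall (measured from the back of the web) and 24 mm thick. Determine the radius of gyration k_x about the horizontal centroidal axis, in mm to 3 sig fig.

k_x ≈ 83.0 mm

Treat the section as a set of non-overlapping primitives; coordinates are from the bounding-box lower-left.
Web: 8 × 210, A = 1 680 mm², y = 105 mm, Ī = 6 174 000 mm⁴.
Top flange (beyond web): 62 × 24, A = 1 488 mm², y = 198 mm, Ī = 71 424 mm⁴.
Bottom flange (beyond web): 62 × 24, A = 1 488 mm², y = 12 mm, Ī = 71 424 mm⁴.
By symmetry the centroid is at mid-height, ȳ = 105 mm.
Transfer each piece to the horizontal centroidal axis using Ī + A·d² with d = y − 105:
  web: d = 0 mm → contributes +6 174 000 mm⁴
  top flange (beyond web): d = 93 mm → contributes +12 941 136 mm⁴
  bottom flange (beyond web): d = -93 mm → contributes +12 941 136 mm⁴
Total I = 32 056 272 mm⁴.
Radius of gyration: k = √(I/A) = √(32 056 272 / 4 656) = 82.976 mm.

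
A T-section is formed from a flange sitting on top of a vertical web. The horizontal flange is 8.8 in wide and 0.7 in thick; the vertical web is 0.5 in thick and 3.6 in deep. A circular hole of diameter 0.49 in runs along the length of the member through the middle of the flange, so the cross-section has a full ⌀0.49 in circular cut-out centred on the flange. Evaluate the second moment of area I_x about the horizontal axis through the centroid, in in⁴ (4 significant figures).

I_x ≈ 8.586 in⁴

Split into non-overlapping primitives; take the origin at the lower-left of the bounding box.
Flange: 8.8 × 0.7, A = 6.16 in², y = 3.95 in, Ī = 0.251533 in⁴.
Web: 0.5 × 3.6, A = 1.8 in², y = 1.8 in, Ī = 1.944 in⁴.
Hole (subtracted): ⌀0.49, A = 0.188574 in², y = 3.95 in, Ī = 0.00282979 in⁴.
Centroid: ȳ = ΣA·y / ΣA = 3.45202 in.
Transfer each piece to the horizontal axis through the centroid using Ī + A·d² with d = y − 3.45202:
  flange: d = 0.497978 in → contributes +1.7791 in⁴
  web: d = -1.65202 in → contributes +6.85652 in⁴
  hole: d = 0.497978 in → contributes −0.0495928 in⁴
Total I = 8.58603 in⁴.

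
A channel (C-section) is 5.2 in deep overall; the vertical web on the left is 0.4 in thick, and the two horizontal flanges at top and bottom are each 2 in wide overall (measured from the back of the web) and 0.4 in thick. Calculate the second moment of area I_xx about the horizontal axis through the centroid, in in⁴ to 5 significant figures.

I_xx ≈ 12.077 in⁴

Split into non-overlapping primitives; take the origin at the lower-left of the bounding box.
Web: 0.4 × 5.2, A = 2.08 in², y = 2.6 in, Ī = 4.686933 in⁴.
Top flange (beyond web): 1.6 × 0.4, A = 0.64 in², y = 5 in, Ī = 0.008533333 in⁴.
Bottom flange (beyond web): 1.6 × 0.4, A = 0.64 in², y = 0.2 in, Ī = 0.008533333 in⁴.
By symmetry the centroid is at mid-height, ȳ = 2.6 in.
Transfer each piece to the horizontal axis through the centroid using Ī + A·d² with d = y − 2.6:
  web: d = 0 in → contributes +4.686933 in⁴
  top flange (beyond web): d = 2.4 in → contributes +3.694933 in⁴
  bottom flange (beyond web): d = -2.4 in → contributes +3.694933 in⁴
Total I = 12.0768 in⁴.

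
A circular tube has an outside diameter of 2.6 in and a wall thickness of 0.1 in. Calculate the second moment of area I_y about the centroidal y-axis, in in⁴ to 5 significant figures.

I_y ≈ 0.61457 in⁴

Break the section into simple shapes (no overlaps), measuring from the bottom-left corner of the bounding box.
Outer circle: ⌀2.6, A = 5.309292 in², x = 1.3 in, Ī = 2.243176 in⁴.
Bore (subtracted): ⌀2.4, A = 4.523893 in², x = 1.3 in, Ī = 1.628602 in⁴.
By symmetry the centroid is at mid-width, x̄ = 1.3 in.
All pieces are centred on the centroidal y-axis, so I = ΣĪ (holes subtracted) = 0.6145741 in⁴.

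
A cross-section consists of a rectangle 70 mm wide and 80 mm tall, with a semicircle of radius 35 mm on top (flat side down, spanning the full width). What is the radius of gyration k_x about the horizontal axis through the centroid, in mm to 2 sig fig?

Break the section into simple shapes (no overlaps), measuring from the bottom-left corner of the bounding box.
Rectangular body: 70 × 80, A = 5 600 mm², y = 40 mm, Ī = 2 986 667 mm⁴.
Semicircular cap: semicircle r = 35, A = 1 924 mm², y = 94.85 mm, Ī = 164 704 mm⁴.
Centroid: ȳ = ΣA·y / ΣA = 54.03 mm.
Transfer each piece to the horizontal axis through the centroid using Ī + A·d² with d = y − 54.03:
  rectangular body: d = -14.03 mm → contributes +4 088 714 mm⁴
  semicircular cap: d = 40.83 mm → contributes +3 371 950 mm⁴
Total I = 7 460 664 mm⁴.
Radius of gyration: k = √(I/A) = √(7 460 664 / 7 524) = 31.49 mm.

k_x ≈ 31 mm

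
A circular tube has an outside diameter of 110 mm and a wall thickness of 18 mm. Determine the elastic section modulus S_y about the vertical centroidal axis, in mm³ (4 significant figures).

Split into non-overlapping primitives; take the origin at the lower-left of the bounding box.
Outer circle: ⌀110, A = 9503.32 mm², x = 55 mm, Ī = 7 186 884 mm⁴.
Bore (subtracted): ⌀74, A = 4300.84 mm², x = 55 mm, Ī = 1 471 963 mm⁴.
By symmetry the centroid is at mid-width, x̄ = 55 mm.
All pieces are centred on the vertical centroidal axis, so I = ΣĪ (holes subtracted) = 5 714 921 mm⁴.
Extreme fibre distance c = 55 mm; S = I/c = 103 908 mm³.

S_y ≈ 1.039 × 10⁵ mm³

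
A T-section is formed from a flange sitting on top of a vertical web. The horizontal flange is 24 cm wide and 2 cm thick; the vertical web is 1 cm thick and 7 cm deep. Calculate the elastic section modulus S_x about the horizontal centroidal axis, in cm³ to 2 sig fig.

S_x ≈ 23 cm³

Treat the section as a set of non-overlapping primitives; coordinates are from the bounding-box lower-left.
Flange: 24 × 2, A = 48 cm², y = 8 cm, Ī = 16 cm⁴.
Web: 1 × 7, A = 7 cm², y = 3.5 cm, Ī = 28.58 cm⁴.
Centroid: ȳ = ΣA·y / ΣA = 7.427 cm.
Transfer each piece to the horizontal centroidal axis using Ī + A·d² with d = y − 7.427:
  flange: d = 0.5727 cm → contributes +31.74 cm⁴
  web: d = -3.927 cm → contributes +136.5 cm⁴
Total I = 168.3 cm⁴.
Extreme fibre distance c = 7.427 cm; S = I/c = 22.66 cm³.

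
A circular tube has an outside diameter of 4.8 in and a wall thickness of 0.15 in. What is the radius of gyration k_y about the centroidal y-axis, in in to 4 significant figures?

k_y ≈ 1.645 in

Split into non-overlapping primitives; take the origin at the lower-left of the bounding box.
Outer circle: ⌀4.8, A = 18.0956 in², x = 2.4 in, Ī = 26.0576 in⁴.
Bore (subtracted): ⌀4.5, A = 15.9043 in², x = 2.4 in, Ī = 20.1289 in⁴.
By symmetry the centroid is at mid-width, x̄ = 2.4 in.
All pieces are centred on the centroidal y-axis, so I = ΣĪ (holes subtracted) = 5.92873 in⁴.
Radius of gyration: k = √(I/A) = √(5.92873 / 2.19126) = 1.64488 in.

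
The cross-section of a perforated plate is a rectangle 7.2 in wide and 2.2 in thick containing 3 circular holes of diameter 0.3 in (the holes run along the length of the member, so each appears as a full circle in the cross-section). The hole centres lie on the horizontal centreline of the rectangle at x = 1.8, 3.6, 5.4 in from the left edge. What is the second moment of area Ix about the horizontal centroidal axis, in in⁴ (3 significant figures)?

Ix ≈ 6.39 in⁴

Treat the section as a set of non-overlapping primitives; coordinates are from the bounding-box lower-left.
Plate: 7.2 × 2.2, A = 15.84 in², y = 1.1 in, Ī = 6.3888 in⁴.
Hole 1 (subtracted): ⌀0.3, A = 0.070686 in², y = 1.1 in, Ī = 0.00039761 in⁴.
Hole 2 (subtracted): ⌀0.3, A = 0.070686 in², y = 1.1 in, Ī = 0.00039761 in⁴.
Hole 3 (subtracted): ⌀0.3, A = 0.070686 in², y = 1.1 in, Ī = 0.00039761 in⁴.
By symmetry the centroid is at mid-height, ȳ = 1.1 in.
All pieces are centred on the horizontal centroidal axis, so I = ΣĪ (holes subtracted) = 6.3876 in⁴.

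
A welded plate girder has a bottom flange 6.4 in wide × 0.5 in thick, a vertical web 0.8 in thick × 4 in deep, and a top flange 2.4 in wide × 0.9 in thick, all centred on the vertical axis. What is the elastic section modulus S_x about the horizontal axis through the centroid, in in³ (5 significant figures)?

S_x ≈ 10.637 in³

Split into non-overlapping primitives; take the origin at the lower-left of the bounding box.
Bottom plate: 6.4 × 0.5, A = 3.2 in², y = 0.25 in, Ī = 0.06666667 in⁴.
Web plate: 0.8 × 4, A = 3.2 in², y = 2.5 in, Ī = 4.266667 in⁴.
Top plate: 2.4 × 0.9, A = 2.16 in², y = 4.95 in, Ī = 0.1458 in⁴.
Centroid: ȳ = ΣA·y / ΣA = 2.277103 in.
Transfer each piece to the horizontal axis through the centroid using Ī + A·d² with d = y − 2.277103:
  bottom plate: d = -2.027103 in → contributes +13.21593 in⁴
  web plate: d = 0.2228972 in → contributes +4.425653 in⁴
  top plate: d = 2.672897 in → contributes +15.57766 in⁴
Total I = 33.21925 in⁴.
Extreme fibre distance c = 3.122897 in; S = I/c = 10.63732 in³.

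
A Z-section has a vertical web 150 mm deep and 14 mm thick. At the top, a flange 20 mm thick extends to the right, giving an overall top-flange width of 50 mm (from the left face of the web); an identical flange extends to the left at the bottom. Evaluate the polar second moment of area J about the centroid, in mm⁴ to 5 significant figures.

Treat the section as a set of non-overlapping primitives; coordinates are from the bounding-box lower-left.
Web: 14 × 150, A = 2 100 mm², y = 75 mm, Ī = 3 937 500 mm⁴.
Top flange (beyond web): 36 × 20, A = 720 mm², y = 140 mm, Ī = 24 000 mm⁴.
Bottom flange (beyond web): 36 × 20, A = 720 mm², y = 10 mm, Ī = 24 000 mm⁴.
Centroid: ȳ = ΣA·y / ΣA = 75 mm.
Transfer each piece to the centroidal x-axis using Ī + A·d² with d = y − 75:
  web: d = 0 mm → contributes +3 937 500 mm⁴
  top flange (beyond web): d = 65 mm → contributes +3 066 000 mm⁴
  bottom flange (beyond web): d = -65 mm → contributes +3 066 000 mm⁴
Total I = 10 069 500 mm⁴.
For the y-axis: x̄ = 43 mm.
Repeating about the centroidal y-axis gives I_y = 1 089 820 mm⁴.
Polar second moment: J = I_x + I_y = 11 159 320 mm⁴.

J ≈ 1.1159 × 10⁷ mm⁴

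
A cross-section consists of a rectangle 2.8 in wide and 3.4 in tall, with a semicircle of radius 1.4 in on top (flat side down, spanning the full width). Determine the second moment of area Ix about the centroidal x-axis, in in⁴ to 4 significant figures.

Decompose the section into non-overlapping parts with the origin at the bottom-left of its bounding rectangle.
Rectangular body: 2.8 × 3.4, A = 9.52 in², y = 1.7 in, Ī = 9.17093 in⁴.
Semicircular cap: semicircle r = 1.4, A = 3.07876 in², y = 3.99418 in, Ī = 0.421642 in⁴.
Centroid: ȳ = ΣA·y / ΣA = 2.26063 in.
Transfer each piece to the centroidal x-axis using Ī + A·d² with d = y − 2.26063:
  rectangular body: d = -0.560629 in → contributes +12.1631 in⁴
  semicircular cap: d = 1.73355 in → contributes +9.67392 in⁴
Total I = 21.837 in⁴.

Ix ≈ 21.84 in⁴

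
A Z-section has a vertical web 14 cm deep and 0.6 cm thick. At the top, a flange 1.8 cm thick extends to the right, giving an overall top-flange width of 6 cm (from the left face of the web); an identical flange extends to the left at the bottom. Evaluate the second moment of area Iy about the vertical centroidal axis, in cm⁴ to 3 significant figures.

Iy ≈ 222 cm⁴

Treat the section as a set of non-overlapping primitives; coordinates are from the bounding-box lower-left.
Web: 0.6 × 14, A = 8.4 cm², x = 5.7 cm, Ī = 0.252 cm⁴.
Top flange (beyond web): 5.4 × 1.8, A = 9.72 cm², x = 8.7 cm, Ī = 23.62 cm⁴.
Bottom flange (beyond web): 5.4 × 1.8, A = 9.72 cm², x = 2.7 cm, Ī = 23.62 cm⁴.
Centroid: x̄ = ΣA·x / ΣA = 5.7 cm.
Transfer each piece to the vertical centroidal axis using Ī + A·d² with d = x − 5.7:
  web: d = 0 cm → contributes +0.252 cm⁴
  top flange (beyond web): d = 3 cm → contributes +111.1 cm⁴
  bottom flange (beyond web): d = -3 cm → contributes +111.1 cm⁴
Total I = 222.45 cm⁴.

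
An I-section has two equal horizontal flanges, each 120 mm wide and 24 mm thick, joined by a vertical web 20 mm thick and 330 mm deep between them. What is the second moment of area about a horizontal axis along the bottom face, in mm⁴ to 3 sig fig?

Treat the section as a set of non-overlapping primitives; coordinates are from the bounding-box lower-left.
Bottom flange: 120 × 24, A = 2 880 mm², y = 12 mm, Ī = 138 240 mm⁴.
Web: 20 × 330, A = 6 600 mm², y = 189 mm, Ī = 59 895 000 mm⁴.
Top flange: 120 × 24, A = 2 880 mm², y = 366 mm, Ī = 138 240 mm⁴.
Transfer each piece to the bottom edge using Ī + A·d² with d = y − 0:
  bottom flange: d = 12 mm → contributes +552 960 mm⁴
  web: d = 189 mm → contributes +295 653 600 mm⁴
  top flange: d = 366 mm → contributes +385 931 520 mm⁴
Total I = 682 138 080 mm⁴.

I_base ≈ 6.82 × 10⁸ mm⁴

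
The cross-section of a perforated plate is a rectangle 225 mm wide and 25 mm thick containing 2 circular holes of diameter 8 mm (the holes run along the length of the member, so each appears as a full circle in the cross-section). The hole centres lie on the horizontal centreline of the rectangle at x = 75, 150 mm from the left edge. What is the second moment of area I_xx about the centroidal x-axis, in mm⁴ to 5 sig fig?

Break the section into simple shapes (no overlaps), measuring from the bottom-left corner of the bounding box.
Plate: 225 × 25, A = 5 625 mm², y = 12.5 mm, Ī = 292968.8 mm⁴.
Hole 1 (subtracted): ⌀8, A = 50.26548 mm², y = 12.5 mm, Ī = 201.0619 mm⁴.
Hole 2 (subtracted): ⌀8, A = 50.26548 mm², y = 12.5 mm, Ī = 201.0619 mm⁴.
By symmetry the centroid is at mid-height, ȳ = 12.5 mm.
All pieces are centred on the centroidal x-axis, so I = ΣĪ (holes subtracted) = 292566.6 mm⁴.

I_xx ≈ 2.9257 × 10⁵ mm⁴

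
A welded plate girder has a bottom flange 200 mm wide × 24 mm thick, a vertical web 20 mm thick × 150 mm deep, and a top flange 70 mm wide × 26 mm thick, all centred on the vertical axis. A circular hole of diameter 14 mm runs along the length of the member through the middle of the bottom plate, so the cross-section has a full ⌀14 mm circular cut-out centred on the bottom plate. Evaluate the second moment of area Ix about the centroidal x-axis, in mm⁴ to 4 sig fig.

Ix ≈ 4.892 × 10⁷ mm⁴

Treat the section as a set of non-overlapping primitives; coordinates are from the bounding-box lower-left.
Bottom plate: 200 × 24, A = 4 800 mm², y = 12 mm, Ī = 230 400 mm⁴.
Web plate: 20 × 150, A = 3 000 mm², y = 99 mm, Ī = 5 625 000 mm⁴.
Top plate: 70 × 26, A = 1 820 mm², y = 187 mm, Ī = 102 527 mm⁴.
Hole (subtracted): ⌀14, A = 153.938 mm², y = 12 mm, Ī = 1885.74 mm⁴.
Centroid: ȳ = ΣA·y / ΣA = 73.2187 mm.
Transfer each piece to the centroidal x-axis using Ī + A·d² with d = y − 73.2187:
  bottom plate: d = -61.2187 mm → contributes +18 219 500 mm⁴
  web plate: d = 25.7813 mm → contributes +7 619 026 mm⁴
  top plate: d = 113.781 mm → contributes +23 664 582 mm⁴
  hole: d = -61.2187 mm → contributes −578 804 mm⁴
Total I = 48 924 305 mm⁴.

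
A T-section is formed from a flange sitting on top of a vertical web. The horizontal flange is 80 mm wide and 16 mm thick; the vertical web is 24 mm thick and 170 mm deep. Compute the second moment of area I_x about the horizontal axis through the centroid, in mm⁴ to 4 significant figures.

I_x ≈ 1.828 × 10⁷ mm⁴

Break the section into simple shapes (no overlaps), measuring from the bottom-left corner of the bounding box.
Flange: 80 × 16, A = 1 280 mm², y = 178 mm, Ī = 27306.7 mm⁴.
Web: 24 × 170, A = 4 080 mm², y = 85 mm, Ī = 9 826 000 mm⁴.
Centroid: ȳ = ΣA·y / ΣA = 107.209 mm.
Transfer each piece to the horizontal axis through the centroid using Ī + A·d² with d = y − 107.209:
  flange: d = 70.791 mm → contributes +6 441 863 mm⁴
  web: d = -22.209 mm → contributes +11 838 410 mm⁴
Total I = 18 280 273 mm⁴.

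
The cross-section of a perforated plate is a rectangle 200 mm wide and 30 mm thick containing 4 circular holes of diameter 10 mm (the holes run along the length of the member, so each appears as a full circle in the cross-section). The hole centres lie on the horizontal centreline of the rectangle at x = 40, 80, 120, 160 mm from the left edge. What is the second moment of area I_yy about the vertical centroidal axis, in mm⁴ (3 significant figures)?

Break the section into simple shapes (no overlaps), measuring from the bottom-left corner of the bounding box.
Plate: 200 × 30, A = 6 000 mm², x = 100 mm, Ī = 20 000 000 mm⁴.
Hole 1 (subtracted): ⌀10, A = 78.54 mm², x = 40 mm, Ī = 490.87 mm⁴.
Hole 2 (subtracted): ⌀10, A = 78.54 mm², x = 80 mm, Ī = 490.87 mm⁴.
Hole 3 (subtracted): ⌀10, A = 78.54 mm², x = 120 mm, Ī = 490.87 mm⁴.
Hole 4 (subtracted): ⌀10, A = 78.54 mm², x = 160 mm, Ī = 490.87 mm⁴.
By symmetry the centroid is at mid-width, x̄ = 100 mm.
Transfer each piece to the vertical centroidal axis using Ī + A·d² with d = x − 100:
  plate: d = 0 mm → contributes +20 000 000 mm⁴
  hole 1: d = -60 mm → contributes −283 234 mm⁴
  hole 2: d = -20 mm → contributes −31 907 mm⁴
  hole 3: d = 20 mm → contributes −31 907 mm⁴
  hole 4: d = 60 mm → contributes −283 234 mm⁴
Total I = 19 369 718 mm⁴.

I_yy ≈ 1.94 × 10⁷ mm⁴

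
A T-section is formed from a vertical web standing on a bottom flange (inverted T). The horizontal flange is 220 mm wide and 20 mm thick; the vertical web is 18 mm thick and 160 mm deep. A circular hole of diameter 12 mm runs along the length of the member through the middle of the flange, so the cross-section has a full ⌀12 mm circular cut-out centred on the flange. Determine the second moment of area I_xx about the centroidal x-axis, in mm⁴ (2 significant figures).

Treat the section as a set of non-overlapping primitives; coordinates are from the bounding-box lower-left.
Flange: 220 × 20, A = 4 400 mm², y = 10 mm, Ī = 146 667 mm⁴.
Web: 18 × 160, A = 2 880 mm², y = 100 mm, Ī = 6 144 000 mm⁴.
Hole (subtracted): ⌀12, A = 113.1 mm², y = 10 mm, Ī = 1 018 mm⁴.
Centroid: ȳ = ΣA·y / ΣA = 46.17 mm.
Transfer each piece to the centroidal x-axis using Ī + A·d² with d = y − 46.17:
  flange: d = -36.17 mm → contributes +5 901 857 mm⁴
  web: d = 53.83 mm → contributes +14 490 449 mm⁴
  hole: d = -36.17 mm → contributes −148 949 mm⁴
Total I = 20 243 357 mm⁴.

I_xx ≈ 2.0 × 10⁷ mm⁴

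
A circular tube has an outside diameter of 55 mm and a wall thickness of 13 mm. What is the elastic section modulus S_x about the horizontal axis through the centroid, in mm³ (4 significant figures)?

Decompose the section into non-overlapping parts with the origin at the bottom-left of its bounding rectangle.
Outer circle: ⌀55, A = 2375.83 mm², y = 27.5 mm, Ī = 449 180 mm⁴.
Bore (subtracted): ⌀29, A = 660.52 mm², y = 27.5 mm, Ī = 34718.6 mm⁴.
By symmetry the centroid is at mid-height, ȳ = 27.5 mm.
All pieces are centred on the horizontal axis through the centroid, so I = ΣĪ (holes subtracted) = 414 462 mm⁴.
Extreme fibre distance c = 27.5 mm; S = I/c = 15071.3 mm³.

S_x ≈ 1.507 × 10⁴ mm³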